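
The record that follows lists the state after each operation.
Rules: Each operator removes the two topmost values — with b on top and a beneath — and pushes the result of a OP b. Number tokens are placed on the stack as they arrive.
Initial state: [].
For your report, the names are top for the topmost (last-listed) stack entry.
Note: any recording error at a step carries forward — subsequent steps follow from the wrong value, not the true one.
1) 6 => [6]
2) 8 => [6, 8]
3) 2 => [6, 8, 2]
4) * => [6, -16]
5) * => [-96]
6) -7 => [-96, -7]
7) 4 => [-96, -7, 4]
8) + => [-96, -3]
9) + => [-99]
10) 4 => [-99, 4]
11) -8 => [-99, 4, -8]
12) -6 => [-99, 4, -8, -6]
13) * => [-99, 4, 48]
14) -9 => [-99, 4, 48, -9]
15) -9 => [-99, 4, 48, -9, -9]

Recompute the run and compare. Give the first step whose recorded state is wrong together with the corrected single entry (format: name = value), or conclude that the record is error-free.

step 4, top = 16

1. push 6: top = 6 (agrees with the record)
2. push 8: top = 8 (consistent with the record)
3. push 2: top = 2 (same as recorded)
4. 8 * 2 = 16 (first mismatch against the record)
The audit stops at step 4: the recorded entry is wrong and should be top = 16.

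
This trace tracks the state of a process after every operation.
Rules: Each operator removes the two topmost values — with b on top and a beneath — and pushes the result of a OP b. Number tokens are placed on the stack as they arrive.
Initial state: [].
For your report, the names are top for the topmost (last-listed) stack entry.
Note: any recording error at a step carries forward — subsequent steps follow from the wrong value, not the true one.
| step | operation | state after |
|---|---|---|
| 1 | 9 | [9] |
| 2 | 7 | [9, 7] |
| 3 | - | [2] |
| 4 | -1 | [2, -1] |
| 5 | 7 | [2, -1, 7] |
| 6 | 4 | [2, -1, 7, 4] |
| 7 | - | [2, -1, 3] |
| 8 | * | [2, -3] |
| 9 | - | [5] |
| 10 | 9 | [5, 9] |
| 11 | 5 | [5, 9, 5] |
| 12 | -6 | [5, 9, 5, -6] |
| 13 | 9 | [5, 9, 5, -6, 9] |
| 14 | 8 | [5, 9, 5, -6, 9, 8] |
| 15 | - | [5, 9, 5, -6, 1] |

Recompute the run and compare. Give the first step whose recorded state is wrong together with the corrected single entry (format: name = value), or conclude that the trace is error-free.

no error

1. push 9: top = 9 (same as recorded)
2. push 7: top = 7 (in agreement)
3. 9 - 7 = 2 (no discrepancy)
4. push -1: top = -1 (agrees with the trace)
5. push 7: top = 7 (confirmed correct)
6. push 4: top = 4 (agrees with the trace)
7. 7 - 4 = 3 (exactly as logged)
8. -1 * 3 = -3 (exactly as logged)
9. 2 - -3 = 5 (matches)
10. push 9: top = 9 (in agreement)
11. push 5: top = 5 (verified)
12. push -6: top = -6 (exactly as logged)
13. push 9: top = 9 (exactly as logged)
14. push 8: top = 8 (checks out)
15. 9 - 8 = 1 (verified)
All entries verified; no error found.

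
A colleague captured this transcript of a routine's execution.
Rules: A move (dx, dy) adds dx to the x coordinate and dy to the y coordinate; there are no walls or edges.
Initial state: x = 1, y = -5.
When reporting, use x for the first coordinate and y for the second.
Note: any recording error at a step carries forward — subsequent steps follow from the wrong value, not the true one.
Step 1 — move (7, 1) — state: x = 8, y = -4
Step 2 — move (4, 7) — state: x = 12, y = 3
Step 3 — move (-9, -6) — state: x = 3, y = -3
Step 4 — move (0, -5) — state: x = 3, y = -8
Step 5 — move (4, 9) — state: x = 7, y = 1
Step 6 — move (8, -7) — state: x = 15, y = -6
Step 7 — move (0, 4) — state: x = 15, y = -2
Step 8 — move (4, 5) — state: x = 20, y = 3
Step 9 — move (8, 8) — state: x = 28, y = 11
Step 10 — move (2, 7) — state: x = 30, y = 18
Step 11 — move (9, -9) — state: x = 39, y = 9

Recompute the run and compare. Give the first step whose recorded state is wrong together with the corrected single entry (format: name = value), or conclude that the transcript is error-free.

step 8, x = 19

1. x = 1 + (7) = 8, y = -5 + (1) = -4 (same as recorded)
2. x = 8 + (4) = 12, y = -4 + (7) = 3 (matches)
3. x = 12 + (-9) = 3, y = 3 + (-6) = -3 (confirmed correct)
4. x = 3 + (0) = 3, y = -3 + (-5) = -8 (in agreement)
5. x = 3 + (4) = 7, y = -8 + (9) = 1 (checks out)
6. x = 7 + (8) = 15, y = 1 + (-7) = -6 (confirmed correct)
7. x = 15 + (0) = 15, y = -6 + (4) = -2 (in agreement)
8. x = 15 + (4) = 19, y = -2 + (5) = 3 (a discrepancy with the transcript)
First incorrect step: 8; the correct value is x = 19.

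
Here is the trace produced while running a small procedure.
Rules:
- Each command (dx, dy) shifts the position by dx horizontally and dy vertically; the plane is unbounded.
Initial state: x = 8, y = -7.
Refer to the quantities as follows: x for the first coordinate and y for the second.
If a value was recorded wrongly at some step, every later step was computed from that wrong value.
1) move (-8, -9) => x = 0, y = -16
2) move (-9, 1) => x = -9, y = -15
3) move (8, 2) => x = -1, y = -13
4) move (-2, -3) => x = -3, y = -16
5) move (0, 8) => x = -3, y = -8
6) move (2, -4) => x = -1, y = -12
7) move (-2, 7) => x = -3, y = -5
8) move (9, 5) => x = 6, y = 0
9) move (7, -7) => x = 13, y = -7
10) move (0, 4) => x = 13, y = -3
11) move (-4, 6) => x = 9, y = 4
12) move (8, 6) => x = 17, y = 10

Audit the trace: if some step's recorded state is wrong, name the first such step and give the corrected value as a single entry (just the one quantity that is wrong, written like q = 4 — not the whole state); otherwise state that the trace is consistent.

step 11, y = 3

1. x = 8 + (-8) = 0, y = -7 + (-9) = -16 (confirmed correct)
2. x = 0 + (-9) = -9, y = -16 + (1) = -15 (checks out)
3. x = -9 + (8) = -1, y = -15 + (2) = -13 (verified)
4. x = -1 + (-2) = -3, y = -13 + (-3) = -16 (matches)
5. x = -3 + (0) = -3, y = -16 + (8) = -8 (no discrepancy)
6. x = -3 + (2) = -1, y = -8 + (-4) = -12 (no discrepancy)
7. x = -1 + (-2) = -3, y = -12 + (7) = -5 (in agreement)
8. x = -3 + (9) = 6, y = -5 + (5) = 0 (matches)
9. x = 6 + (7) = 13, y = 0 + (-7) = -7 (no discrepancy)
10. x = 13 + (0) = 13, y = -7 + (4) = -3 (consistent with the trace)
11. x = 13 + (-4) = 9, y = -3 + (6) = 3 (first mismatch against the trace)
Step 11 is the first one off; corrected, y = 3.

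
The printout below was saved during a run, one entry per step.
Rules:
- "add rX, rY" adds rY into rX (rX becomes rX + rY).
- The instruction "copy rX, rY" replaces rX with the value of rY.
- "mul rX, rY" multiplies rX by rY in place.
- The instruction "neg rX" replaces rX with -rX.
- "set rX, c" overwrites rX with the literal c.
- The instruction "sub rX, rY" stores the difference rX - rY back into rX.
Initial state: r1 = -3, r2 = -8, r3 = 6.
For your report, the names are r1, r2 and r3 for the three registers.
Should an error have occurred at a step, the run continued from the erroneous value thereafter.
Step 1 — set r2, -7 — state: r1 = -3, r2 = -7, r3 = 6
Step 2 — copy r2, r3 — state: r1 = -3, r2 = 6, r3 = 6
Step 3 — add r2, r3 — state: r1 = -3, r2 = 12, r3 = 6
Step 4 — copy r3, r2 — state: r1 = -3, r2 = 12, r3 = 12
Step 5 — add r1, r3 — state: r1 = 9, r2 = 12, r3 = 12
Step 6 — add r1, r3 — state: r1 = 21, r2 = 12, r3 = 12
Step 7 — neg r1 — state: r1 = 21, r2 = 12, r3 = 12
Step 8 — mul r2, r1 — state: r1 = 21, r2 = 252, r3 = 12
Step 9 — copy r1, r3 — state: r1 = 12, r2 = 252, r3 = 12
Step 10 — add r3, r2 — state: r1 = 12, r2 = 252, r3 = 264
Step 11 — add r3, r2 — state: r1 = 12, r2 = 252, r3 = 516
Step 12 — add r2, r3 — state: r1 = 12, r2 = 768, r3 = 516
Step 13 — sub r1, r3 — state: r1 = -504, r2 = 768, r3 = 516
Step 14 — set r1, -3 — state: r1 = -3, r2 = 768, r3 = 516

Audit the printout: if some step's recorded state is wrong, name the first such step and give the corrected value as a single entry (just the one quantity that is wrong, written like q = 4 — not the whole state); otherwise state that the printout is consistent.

step 7, r1 = -21

step 1: r2 = -7 -> verified
step 2: r2 = 6 -> confirmed correct
step 3: r2 = 6 + 6 = 12 -> exactly as logged
step 4: r3 = 12 -> checks out
step 5: r1 = -3 + 12 = 9 -> matches
step 6: r1 = 9 + 12 = 21 -> checks out
step 7: r1 = -(21) = -21 -> this is not what the printout shows
Conclusion: step 7 carries the first error; the entry should be r1 = -21.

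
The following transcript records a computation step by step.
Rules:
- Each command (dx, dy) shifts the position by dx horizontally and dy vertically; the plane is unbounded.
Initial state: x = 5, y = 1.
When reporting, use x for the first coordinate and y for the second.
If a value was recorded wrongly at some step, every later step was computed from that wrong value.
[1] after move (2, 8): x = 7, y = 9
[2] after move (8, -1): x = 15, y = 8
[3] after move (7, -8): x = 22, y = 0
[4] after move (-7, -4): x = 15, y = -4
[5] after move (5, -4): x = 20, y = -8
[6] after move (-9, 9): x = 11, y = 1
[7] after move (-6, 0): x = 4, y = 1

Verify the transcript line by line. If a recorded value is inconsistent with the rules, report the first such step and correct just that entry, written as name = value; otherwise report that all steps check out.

Recomputing the run from the initial state:
step 1: x = 7, y = 9
step 2: x = 15, y = 8
step 3: x = 22, y = 0
step 4: x = 15, y = -4
step 5: x = 20, y = -8
step 6: x = 11, y = 1
step 7: x = 5, y = 1
The first disagreement with the transcript is at step 7, where the value should be x = 5.

step 7, x = 5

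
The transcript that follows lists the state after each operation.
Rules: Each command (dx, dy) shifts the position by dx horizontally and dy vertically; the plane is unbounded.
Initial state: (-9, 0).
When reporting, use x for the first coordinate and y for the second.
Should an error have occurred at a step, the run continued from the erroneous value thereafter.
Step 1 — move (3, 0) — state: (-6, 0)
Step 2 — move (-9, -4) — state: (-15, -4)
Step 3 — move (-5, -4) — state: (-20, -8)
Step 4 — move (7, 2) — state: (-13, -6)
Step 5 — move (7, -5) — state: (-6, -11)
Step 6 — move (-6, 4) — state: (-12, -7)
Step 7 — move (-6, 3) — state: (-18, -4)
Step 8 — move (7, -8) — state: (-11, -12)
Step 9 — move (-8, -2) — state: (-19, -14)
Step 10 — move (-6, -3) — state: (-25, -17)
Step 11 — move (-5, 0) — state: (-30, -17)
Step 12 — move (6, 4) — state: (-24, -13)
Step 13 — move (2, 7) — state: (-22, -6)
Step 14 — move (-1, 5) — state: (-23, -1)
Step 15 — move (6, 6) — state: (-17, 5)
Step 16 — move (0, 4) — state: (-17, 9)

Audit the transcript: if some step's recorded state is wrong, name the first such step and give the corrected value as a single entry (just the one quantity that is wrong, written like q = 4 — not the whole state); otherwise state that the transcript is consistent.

no error

1. x = -9 + (3) = -6, y = 0 + (0) = 0 (verified)
2. x = -6 + (-9) = -15, y = 0 + (-4) = -4 (no discrepancy)
3. x = -15 + (-5) = -20, y = -4 + (-4) = -8 (checks out)
4. x = -20 + (7) = -13, y = -8 + (2) = -6 (confirmed correct)
5. x = -13 + (7) = -6, y = -6 + (-5) = -11 (no discrepancy)
6. x = -6 + (-6) = -12, y = -11 + (4) = -7 (consistent with the transcript)
7. x = -12 + (-6) = -18, y = -7 + (3) = -4 (verified)
8. x = -18 + (7) = -11, y = -4 + (-8) = -12 (same as recorded)
9. x = -11 + (-8) = -19, y = -12 + (-2) = -14 (verified)
10. x = -19 + (-6) = -25, y = -14 + (-3) = -17 (verified)
11. x = -25 + (-5) = -30, y = -17 + (0) = -17 (same as recorded)
12. x = -30 + (6) = -24, y = -17 + (4) = -13 (no discrepancy)
13. x = -24 + (2) = -22, y = -13 + (7) = -6 (agrees with the transcript)
14. x = -22 + (-1) = -23, y = -6 + (5) = -1 (verified)
15. x = -23 + (6) = -17, y = -1 + (6) = 5 (checks out)
16. x = -17 + (0) = -17, y = 5 + (4) = 9 (verified)
The whole run recomputes cleanly — no discrepancies.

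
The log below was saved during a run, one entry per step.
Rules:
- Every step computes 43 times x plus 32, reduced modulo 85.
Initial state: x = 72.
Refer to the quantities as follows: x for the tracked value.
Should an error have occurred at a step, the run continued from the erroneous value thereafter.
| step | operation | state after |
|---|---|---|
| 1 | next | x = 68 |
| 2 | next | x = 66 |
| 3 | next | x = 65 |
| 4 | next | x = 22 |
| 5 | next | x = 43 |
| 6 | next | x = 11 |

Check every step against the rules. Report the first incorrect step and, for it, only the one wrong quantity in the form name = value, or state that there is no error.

step 1: x = (43*72 + 32) mod 85 = 68 -> matches
step 2: x = (43*68 + 32) mod 85 = 66 -> in agreement
step 3: x = (43*66 + 32) mod 85 = 65 -> same as recorded
step 4: x = (43*65 + 32) mod 85 = 22 -> verified
step 5: x = (43*22 + 32) mod 85 = 43 -> same as recorded
step 6: x = (43*43 + 32) mod 85 = 11 -> checks out
Nothing is out of place; the run is error-free.

no error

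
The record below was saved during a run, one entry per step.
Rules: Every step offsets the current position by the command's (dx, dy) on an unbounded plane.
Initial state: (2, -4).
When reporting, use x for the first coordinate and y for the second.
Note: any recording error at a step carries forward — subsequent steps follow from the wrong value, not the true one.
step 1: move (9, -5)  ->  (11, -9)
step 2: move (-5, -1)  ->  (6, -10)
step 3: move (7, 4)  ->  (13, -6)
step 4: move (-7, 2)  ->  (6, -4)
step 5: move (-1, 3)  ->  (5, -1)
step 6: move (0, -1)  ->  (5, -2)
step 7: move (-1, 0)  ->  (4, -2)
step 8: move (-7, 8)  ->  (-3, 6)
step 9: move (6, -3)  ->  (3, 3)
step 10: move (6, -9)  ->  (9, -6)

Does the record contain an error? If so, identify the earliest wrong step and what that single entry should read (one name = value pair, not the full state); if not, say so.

no error

Recomputing the run from the initial state:
step 1: x = 11, y = -9
step 2: x = 6, y = -10
step 3: x = 13, y = -6
step 4: x = 6, y = -4
step 5: x = 5, y = -1
step 6: x = 5, y = -2
step 7: x = 4, y = -2
step 8: x = -3, y = 6
step 9: x = 3, y = 3
step 10: x = 9, y = -6
This matches the record at every step.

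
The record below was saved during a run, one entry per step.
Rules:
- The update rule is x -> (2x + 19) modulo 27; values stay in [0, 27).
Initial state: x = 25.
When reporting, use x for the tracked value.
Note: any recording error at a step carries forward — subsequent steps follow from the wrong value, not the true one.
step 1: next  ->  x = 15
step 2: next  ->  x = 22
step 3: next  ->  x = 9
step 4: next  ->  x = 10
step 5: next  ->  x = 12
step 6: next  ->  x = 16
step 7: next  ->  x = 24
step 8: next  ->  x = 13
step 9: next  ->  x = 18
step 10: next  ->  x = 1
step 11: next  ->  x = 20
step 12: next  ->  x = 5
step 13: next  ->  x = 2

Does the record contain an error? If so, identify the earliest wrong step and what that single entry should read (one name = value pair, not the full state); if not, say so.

step 11, x = 21

step 1: x = (2*25 + 19) mod 27 = 15 -> verified
step 2: x = (2*15 + 19) mod 27 = 22 -> same as recorded
step 3: x = (2*22 + 19) mod 27 = 9 -> no discrepancy
step 4: x = (2*9 + 19) mod 27 = 10 -> confirmed correct
step 5: x = (2*10 + 19) mod 27 = 12 -> agrees with the record
step 6: x = (2*12 + 19) mod 27 = 16 -> agrees with the record
step 7: x = (2*16 + 19) mod 27 = 24 -> no discrepancy
step 8: x = (2*24 + 19) mod 27 = 13 -> no discrepancy
step 9: x = (2*13 + 19) mod 27 = 18 -> consistent with the record
step 10: x = (2*18 + 19) mod 27 = 1 -> consistent with the record
step 11: x = (2*1 + 19) mod 27 = 21 -> the record disagrees here
That makes step 11 the first incorrect line — x = 21 is what it should show.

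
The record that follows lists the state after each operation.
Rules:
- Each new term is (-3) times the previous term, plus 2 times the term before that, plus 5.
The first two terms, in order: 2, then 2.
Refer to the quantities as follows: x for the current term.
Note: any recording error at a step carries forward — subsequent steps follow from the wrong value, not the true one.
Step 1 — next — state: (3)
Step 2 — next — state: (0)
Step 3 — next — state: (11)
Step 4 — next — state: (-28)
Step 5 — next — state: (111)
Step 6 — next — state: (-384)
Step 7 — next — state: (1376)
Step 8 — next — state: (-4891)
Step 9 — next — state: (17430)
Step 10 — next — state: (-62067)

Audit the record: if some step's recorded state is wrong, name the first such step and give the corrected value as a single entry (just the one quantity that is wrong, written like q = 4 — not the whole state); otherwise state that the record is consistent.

step 1: x = -3*(2) + (2)*(2) + (5) = 3 -> confirmed correct
step 2: x = -3*(3) + (2)*(2) + (5) = 0 -> checks out
step 3: x = -3*(0) + (2)*(3) + (5) = 11 -> consistent with the record
step 4: x = -3*(11) + (2)*(0) + (5) = -28 -> agrees with the record
step 5: x = -3*(-28) + (2)*(11) + (5) = 111 -> exactly as logged
step 6: x = -3*(111) + (2)*(-28) + (5) = -384 -> matches
step 7: x = -3*(-384) + (2)*(111) + (5) = 1379 -> a discrepancy with the record
Conclusion: step 7 carries the first error; the entry should be x = 1379.

step 7, x = 1379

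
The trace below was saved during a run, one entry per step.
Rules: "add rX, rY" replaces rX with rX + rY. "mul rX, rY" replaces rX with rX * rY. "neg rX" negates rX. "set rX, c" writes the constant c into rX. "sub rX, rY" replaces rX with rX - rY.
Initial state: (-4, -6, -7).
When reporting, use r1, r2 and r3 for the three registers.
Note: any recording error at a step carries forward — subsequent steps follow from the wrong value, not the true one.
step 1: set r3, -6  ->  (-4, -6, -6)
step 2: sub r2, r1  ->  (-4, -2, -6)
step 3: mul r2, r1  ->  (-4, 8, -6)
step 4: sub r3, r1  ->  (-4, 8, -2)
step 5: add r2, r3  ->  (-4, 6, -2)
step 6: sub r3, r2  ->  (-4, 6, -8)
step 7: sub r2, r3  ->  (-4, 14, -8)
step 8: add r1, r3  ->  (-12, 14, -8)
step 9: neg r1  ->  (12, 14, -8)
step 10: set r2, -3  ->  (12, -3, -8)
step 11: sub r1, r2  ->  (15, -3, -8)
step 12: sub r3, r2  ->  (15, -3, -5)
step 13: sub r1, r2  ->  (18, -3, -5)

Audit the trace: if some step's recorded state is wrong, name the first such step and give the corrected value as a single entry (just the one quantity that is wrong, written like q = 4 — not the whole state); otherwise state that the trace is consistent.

step 1: r3 = -6 -> in agreement
step 2: r2 = -6 - -4 = -2 -> exactly as logged
step 3: r2 = -2 * -4 = 8 -> in agreement
step 4: r3 = -6 - -4 = -2 -> agrees with the trace
step 5: r2 = 8 + -2 = 6 -> confirmed correct
step 6: r3 = -2 - 6 = -8 -> matches
step 7: r2 = 6 - -8 = 14 -> in agreement
step 8: r1 = -4 + -8 = -12 -> same as recorded
step 9: r1 = -(-12) = 12 -> same as recorded
step 10: r2 = -3 -> exactly as logged
step 11: r1 = 12 - -3 = 15 -> matches
step 12: r3 = -8 - -3 = -5 -> exactly as logged
step 13: r1 = 15 - -3 = 18 -> exactly as logged
All entries verified; no error found.

no error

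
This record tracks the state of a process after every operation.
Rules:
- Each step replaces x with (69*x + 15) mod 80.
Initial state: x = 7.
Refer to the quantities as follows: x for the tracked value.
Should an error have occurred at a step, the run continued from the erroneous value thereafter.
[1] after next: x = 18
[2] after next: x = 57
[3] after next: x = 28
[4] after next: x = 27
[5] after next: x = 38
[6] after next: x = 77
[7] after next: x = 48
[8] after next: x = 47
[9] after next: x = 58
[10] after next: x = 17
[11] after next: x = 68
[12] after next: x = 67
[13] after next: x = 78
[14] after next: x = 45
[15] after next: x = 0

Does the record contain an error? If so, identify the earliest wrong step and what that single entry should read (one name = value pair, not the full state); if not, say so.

Recomputing the run from the initial state:
step 1: x = 18
step 2: x = 57
step 3: x = 28
step 4: x = 27
step 5: x = 38
step 6: x = 77
step 7: x = 48
step 8: x = 47
step 9: x = 58
step 10: x = 17
step 11: x = 68
step 12: x = 67
step 13: x = 78
step 14: x = 37
step 15: x = 8
The first disagreement with the record is at step 14, where the value should be x = 37.

step 14, x = 37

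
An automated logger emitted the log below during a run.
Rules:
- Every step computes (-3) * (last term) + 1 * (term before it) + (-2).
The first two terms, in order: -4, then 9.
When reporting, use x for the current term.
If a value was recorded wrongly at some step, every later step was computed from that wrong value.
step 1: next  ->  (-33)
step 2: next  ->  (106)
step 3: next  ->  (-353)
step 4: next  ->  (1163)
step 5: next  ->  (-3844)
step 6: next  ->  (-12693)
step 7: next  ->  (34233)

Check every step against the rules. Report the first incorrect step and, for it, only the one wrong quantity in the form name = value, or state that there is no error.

step 6, x = 12693

Recomputing the run from the initial state:
step 1: x = -33
step 2: x = 106
step 3: x = -353
step 4: x = 1163
step 5: x = -3844
step 6: x = 12693
step 7: x = -41925
The first disagreement with the log is at step 6, where the value should be x = 12693.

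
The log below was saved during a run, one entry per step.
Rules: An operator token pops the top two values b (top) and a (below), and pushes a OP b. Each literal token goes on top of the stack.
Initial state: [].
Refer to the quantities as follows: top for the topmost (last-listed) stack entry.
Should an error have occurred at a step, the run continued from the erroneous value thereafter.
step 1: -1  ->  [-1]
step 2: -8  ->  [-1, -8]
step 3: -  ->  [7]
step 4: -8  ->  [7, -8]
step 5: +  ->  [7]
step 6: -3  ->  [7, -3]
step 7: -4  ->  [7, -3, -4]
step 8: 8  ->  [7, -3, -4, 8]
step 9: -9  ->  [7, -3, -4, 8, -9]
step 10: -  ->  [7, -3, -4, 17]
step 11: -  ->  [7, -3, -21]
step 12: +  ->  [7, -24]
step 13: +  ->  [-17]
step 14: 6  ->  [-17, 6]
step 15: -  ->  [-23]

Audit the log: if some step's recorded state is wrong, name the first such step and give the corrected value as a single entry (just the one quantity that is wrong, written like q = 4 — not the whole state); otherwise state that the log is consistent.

1. push -1: top = -1 (consistent with the log)
2. push -8: top = -8 (checks out)
3. -1 - -8 = 7 (no discrepancy)
4. push -8: top = -8 (confirmed correct)
5. 7 + -8 = -1 (the log has a different value)
First incorrect step: 5; the correct value is top = -1.

step 5, top = -1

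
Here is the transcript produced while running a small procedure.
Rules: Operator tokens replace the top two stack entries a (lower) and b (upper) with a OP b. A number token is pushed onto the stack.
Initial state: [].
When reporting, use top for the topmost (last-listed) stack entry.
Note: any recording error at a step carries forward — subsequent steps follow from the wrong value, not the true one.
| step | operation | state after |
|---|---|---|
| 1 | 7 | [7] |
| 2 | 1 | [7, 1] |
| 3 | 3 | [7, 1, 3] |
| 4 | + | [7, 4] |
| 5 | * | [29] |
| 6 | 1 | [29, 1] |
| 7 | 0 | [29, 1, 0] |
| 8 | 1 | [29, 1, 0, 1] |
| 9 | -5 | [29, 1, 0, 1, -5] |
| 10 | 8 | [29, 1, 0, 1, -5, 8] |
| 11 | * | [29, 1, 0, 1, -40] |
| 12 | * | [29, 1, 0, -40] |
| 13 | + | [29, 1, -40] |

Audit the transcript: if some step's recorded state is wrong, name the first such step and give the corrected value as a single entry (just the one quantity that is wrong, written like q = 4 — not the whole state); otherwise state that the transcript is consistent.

step 5, top = 28

Recomputing the run from the initial state:
step 1: [7]
step 2: [7, 1]
step 3: [7, 1, 3]
step 4: [7, 4]
step 5: [28]
step 6: [28, 1]
step 7: [28, 1, 0]
step 8: [28, 1, 0, 1]
step 9: [28, 1, 0, 1, -5]
step 10: [28, 1, 0, 1, -5, 8]
step 11: [28, 1, 0, 1, -40]
step 12: [28, 1, 0, -40]
step 13: [28, 1, -40]
The first disagreement with the transcript is at step 5, where the value should be top = 28.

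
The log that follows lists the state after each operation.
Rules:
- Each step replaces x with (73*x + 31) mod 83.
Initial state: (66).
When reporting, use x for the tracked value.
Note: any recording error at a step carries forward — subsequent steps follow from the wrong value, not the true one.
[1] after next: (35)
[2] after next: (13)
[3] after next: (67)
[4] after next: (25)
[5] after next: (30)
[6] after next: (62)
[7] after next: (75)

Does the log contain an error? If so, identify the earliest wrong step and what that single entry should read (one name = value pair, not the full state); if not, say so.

Recomputing the run from the initial state:
step 1: x = 35
step 2: x = 13
step 3: x = 67
step 4: x = 25
step 5: x = 30
step 6: x = 63
step 7: x = 65
The first disagreement with the log is at step 6, where the value should be x = 63.

step 6, x = 63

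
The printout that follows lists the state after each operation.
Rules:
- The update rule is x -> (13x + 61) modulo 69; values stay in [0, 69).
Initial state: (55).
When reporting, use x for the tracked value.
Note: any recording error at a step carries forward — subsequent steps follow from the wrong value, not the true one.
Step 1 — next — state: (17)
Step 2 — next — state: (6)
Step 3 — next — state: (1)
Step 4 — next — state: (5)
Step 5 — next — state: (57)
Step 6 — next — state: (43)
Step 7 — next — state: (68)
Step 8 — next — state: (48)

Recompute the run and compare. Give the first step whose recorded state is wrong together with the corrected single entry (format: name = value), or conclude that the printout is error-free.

no error

Recomputing the run from the initial state:
step 1: x = 17
step 2: x = 6
step 3: x = 1
step 4: x = 5
step 5: x = 57
step 6: x = 43
step 7: x = 68
step 8: x = 48
This matches the printout at every step.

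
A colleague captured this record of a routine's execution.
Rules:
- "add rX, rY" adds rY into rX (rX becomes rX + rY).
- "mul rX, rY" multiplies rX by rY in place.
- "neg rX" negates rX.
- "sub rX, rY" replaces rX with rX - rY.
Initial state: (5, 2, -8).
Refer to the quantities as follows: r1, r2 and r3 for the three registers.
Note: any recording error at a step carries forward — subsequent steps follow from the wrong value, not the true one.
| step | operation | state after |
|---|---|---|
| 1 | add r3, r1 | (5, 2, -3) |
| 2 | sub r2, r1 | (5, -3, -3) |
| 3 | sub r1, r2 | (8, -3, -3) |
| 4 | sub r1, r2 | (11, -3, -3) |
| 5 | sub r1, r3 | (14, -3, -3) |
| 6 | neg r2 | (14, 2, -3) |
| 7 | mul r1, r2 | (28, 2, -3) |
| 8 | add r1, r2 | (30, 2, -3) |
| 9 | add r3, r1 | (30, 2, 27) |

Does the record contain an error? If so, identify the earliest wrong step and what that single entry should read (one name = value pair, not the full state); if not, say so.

Step 1: r3 = -8 + 5 = -3 — no discrepancy.
Step 2: r2 = 2 - 5 = -3 — matches.
Step 3: r1 = 5 - -3 = 8 — matches.
Step 4: r1 = 8 - -3 = 11 — verified.
Step 5: r1 = 11 - -3 = 14 — consistent with the record.
Step 6: r2 = -(-3) = 3 — the entry is off here.
The audit stops at step 6: the recorded entry is wrong and should be r2 = 3.

step 6, r2 = 3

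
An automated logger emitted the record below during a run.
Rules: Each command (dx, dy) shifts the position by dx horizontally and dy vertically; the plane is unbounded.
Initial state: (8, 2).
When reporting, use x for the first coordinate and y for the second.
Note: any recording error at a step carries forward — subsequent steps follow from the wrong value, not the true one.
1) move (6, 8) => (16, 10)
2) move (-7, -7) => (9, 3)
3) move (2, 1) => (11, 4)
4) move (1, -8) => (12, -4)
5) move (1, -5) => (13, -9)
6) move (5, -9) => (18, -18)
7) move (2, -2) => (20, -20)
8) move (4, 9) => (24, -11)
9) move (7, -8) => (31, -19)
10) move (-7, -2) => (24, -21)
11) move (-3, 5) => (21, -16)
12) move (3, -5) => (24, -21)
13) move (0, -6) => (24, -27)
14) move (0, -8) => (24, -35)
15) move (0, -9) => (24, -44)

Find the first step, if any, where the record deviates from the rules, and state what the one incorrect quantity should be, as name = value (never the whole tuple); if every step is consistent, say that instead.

step 1, x = 14

Step 1: x = 8 + (6) = 14, y = 2 + (8) = 10 — not what was recorded.
First deviation found at step 1; the corrected entry is x = 14.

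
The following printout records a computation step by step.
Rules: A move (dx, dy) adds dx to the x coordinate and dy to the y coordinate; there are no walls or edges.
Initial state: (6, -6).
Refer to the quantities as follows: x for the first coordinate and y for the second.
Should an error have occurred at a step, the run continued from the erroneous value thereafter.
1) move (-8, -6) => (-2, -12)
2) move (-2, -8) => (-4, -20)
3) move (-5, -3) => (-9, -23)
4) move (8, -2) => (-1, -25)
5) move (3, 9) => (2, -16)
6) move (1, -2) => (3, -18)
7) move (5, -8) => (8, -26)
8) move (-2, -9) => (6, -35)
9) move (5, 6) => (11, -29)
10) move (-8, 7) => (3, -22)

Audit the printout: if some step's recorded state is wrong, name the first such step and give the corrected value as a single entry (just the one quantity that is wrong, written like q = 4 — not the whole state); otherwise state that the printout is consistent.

no error

Recomputing the run from the initial state:
step 1: x = -2, y = -12
step 2: x = -4, y = -20
step 3: x = -9, y = -23
step 4: x = -1, y = -25
step 5: x = 2, y = -16
step 6: x = 3, y = -18
step 7: x = 8, y = -26
step 8: x = 6, y = -35
step 9: x = 11, y = -29
step 10: x = 3, y = -22
This matches the printout at every step.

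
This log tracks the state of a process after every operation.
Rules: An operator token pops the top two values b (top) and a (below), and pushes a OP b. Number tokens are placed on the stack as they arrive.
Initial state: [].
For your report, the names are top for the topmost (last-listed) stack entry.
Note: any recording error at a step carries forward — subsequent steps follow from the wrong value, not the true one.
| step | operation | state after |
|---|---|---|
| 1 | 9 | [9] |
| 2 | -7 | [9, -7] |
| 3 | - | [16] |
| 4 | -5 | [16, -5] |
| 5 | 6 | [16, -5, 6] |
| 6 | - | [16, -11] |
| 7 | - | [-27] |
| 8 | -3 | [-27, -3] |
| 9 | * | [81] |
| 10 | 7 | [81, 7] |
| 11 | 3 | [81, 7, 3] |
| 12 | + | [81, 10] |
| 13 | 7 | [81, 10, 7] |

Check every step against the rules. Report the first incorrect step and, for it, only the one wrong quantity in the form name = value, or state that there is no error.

1. push 9: top = 9 (verified)
2. push -7: top = -7 (verified)
3. 9 - -7 = 16 (exactly as logged)
4. push -5: top = -5 (matches)
5. push 6: top = 6 (matches)
6. -5 - 6 = -11 (consistent with the log)
7. 16 - -11 = 27 (the log disagrees here)
First incorrect step: 7; the correct value is top = 27.

step 7, top = 27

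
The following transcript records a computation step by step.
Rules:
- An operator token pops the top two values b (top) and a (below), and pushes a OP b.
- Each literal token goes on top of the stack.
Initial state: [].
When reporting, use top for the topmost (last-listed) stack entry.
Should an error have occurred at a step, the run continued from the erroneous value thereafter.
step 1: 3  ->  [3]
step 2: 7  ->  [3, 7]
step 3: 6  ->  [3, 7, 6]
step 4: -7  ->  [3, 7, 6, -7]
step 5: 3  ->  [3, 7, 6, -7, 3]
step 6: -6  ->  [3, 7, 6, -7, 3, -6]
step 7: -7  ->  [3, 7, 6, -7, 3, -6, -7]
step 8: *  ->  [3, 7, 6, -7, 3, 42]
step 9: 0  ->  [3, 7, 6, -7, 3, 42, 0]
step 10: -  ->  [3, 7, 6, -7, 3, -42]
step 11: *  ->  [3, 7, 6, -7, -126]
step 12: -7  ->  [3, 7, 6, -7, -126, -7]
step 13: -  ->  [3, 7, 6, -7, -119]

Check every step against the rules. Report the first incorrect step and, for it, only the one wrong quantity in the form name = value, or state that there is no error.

step 10, top = 42

Recomputing the run from the initial state:
step 1: [3]
step 2: [3, 7]
step 3: [3, 7, 6]
step 4: [3, 7, 6, -7]
step 5: [3, 7, 6, -7, 3]
step 6: [3, 7, 6, -7, 3, -6]
step 7: [3, 7, 6, -7, 3, -6, -7]
step 8: [3, 7, 6, -7, 3, 42]
step 9: [3, 7, 6, -7, 3, 42, 0]
step 10: [3, 7, 6, -7, 3, 42]
step 11: [3, 7, 6, -7, 126]
step 12: [3, 7, 6, -7, 126, -7]
step 13: [3, 7, 6, -7, 133]
The first disagreement with the transcript is at step 10, where the value should be top = 42.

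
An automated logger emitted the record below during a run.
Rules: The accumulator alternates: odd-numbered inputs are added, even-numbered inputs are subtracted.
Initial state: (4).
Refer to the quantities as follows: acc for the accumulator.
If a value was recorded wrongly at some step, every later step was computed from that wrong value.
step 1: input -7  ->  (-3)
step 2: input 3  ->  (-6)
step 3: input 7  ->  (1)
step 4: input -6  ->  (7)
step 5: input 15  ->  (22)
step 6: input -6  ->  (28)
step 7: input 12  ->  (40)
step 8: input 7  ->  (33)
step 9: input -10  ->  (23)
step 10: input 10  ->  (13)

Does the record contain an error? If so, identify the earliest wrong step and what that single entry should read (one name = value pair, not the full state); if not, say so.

no error

Recomputing the run from the initial state:
step 1: acc = -3
step 2: acc = -6
step 3: acc = 1
step 4: acc = 7
step 5: acc = 22
step 6: acc = 28
step 7: acc = 40
step 8: acc = 33
step 9: acc = 23
step 10: acc = 13
This matches the record at every step.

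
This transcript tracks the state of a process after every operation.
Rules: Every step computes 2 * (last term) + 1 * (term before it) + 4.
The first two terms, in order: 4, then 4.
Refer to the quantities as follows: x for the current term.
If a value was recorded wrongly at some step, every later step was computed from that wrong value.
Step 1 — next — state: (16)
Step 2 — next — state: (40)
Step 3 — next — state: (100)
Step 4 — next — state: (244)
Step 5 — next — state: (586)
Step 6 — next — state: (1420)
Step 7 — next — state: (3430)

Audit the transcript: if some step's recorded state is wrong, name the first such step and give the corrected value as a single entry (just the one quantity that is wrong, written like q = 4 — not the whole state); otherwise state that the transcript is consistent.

Recomputing the run from the initial state:
step 1: x = 16
step 2: x = 40
step 3: x = 100
step 4: x = 244
step 5: x = 592
step 6: x = 1432
step 7: x = 3460
The first disagreement with the transcript is at step 5, where the value should be x = 592.

step 5, x = 592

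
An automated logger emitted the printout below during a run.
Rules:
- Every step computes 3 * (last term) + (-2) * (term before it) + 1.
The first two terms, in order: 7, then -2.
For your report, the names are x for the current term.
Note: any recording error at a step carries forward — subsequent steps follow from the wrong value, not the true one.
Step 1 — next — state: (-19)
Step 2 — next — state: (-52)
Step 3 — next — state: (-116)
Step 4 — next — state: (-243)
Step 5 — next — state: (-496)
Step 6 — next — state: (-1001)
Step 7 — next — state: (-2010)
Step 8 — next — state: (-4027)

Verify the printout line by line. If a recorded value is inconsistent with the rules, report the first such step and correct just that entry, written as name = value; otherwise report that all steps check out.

step 3, x = -117

1. x = 3*(-2) + (-2)*(7) + (1) = -19 (same as recorded)
2. x = 3*(-19) + (-2)*(-2) + (1) = -52 (in agreement)
3. x = 3*(-52) + (-2)*(-19) + (1) = -117 (the printout disagrees here)
First incorrect step: 3; the correct value is x = -117.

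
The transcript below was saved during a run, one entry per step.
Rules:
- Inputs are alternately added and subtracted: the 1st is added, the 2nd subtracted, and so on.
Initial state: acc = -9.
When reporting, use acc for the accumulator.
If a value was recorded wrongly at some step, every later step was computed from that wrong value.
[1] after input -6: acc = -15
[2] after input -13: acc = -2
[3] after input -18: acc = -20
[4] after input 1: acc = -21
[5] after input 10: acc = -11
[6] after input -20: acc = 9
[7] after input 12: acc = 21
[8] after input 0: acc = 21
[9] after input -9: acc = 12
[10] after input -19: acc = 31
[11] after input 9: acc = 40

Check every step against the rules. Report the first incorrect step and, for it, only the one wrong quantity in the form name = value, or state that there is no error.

no error

1. acc = -9 + -6 = -15 (confirmed correct)
2. acc = -15 - -13 = -2 (exactly as logged)
3. acc = -2 + -18 = -20 (checks out)
4. acc = -20 - 1 = -21 (no discrepancy)
5. acc = -21 + 10 = -11 (agrees with the transcript)
6. acc = -11 - -20 = 9 (matches)
7. acc = 9 + 12 = 21 (in agreement)
8. acc = 21 - 0 = 21 (consistent with the transcript)
9. acc = 21 + -9 = 12 (verified)
10. acc = 12 - -19 = 31 (in agreement)
11. acc = 31 + 9 = 40 (exactly as logged)
No step deviates from the rules.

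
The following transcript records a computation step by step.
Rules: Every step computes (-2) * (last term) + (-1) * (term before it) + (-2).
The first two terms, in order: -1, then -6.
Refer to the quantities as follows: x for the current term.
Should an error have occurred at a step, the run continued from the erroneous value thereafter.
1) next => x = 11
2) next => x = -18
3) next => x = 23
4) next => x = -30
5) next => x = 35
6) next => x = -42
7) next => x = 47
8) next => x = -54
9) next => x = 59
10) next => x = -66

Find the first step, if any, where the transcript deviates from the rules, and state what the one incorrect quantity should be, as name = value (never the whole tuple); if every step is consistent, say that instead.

Recomputing the run from the initial state:
step 1: x = 11
step 2: x = -18
step 3: x = 23
step 4: x = -30
step 5: x = 35
step 6: x = -42
step 7: x = 47
step 8: x = -54
step 9: x = 59
step 10: x = -66
This matches the transcript at every step.

no error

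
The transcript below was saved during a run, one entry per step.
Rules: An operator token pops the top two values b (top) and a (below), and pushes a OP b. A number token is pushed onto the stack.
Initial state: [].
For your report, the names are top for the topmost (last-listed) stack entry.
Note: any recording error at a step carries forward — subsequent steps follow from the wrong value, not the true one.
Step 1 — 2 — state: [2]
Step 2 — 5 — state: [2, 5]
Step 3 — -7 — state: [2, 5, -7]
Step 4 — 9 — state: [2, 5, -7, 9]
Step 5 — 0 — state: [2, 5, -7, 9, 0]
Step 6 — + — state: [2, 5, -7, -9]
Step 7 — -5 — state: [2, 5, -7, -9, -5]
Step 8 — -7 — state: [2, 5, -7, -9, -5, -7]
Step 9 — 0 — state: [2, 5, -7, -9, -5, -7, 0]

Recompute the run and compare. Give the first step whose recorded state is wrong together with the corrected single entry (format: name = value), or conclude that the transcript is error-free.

step 6, top = 9

Recomputing the run from the initial state:
step 1: [2]
step 2: [2, 5]
step 3: [2, 5, -7]
step 4: [2, 5, -7, 9]
step 5: [2, 5, -7, 9, 0]
step 6: [2, 5, -7, 9]
step 7: [2, 5, -7, 9, -5]
step 8: [2, 5, -7, 9, -5, -7]
step 9: [2, 5, -7, 9, -5, -7, 0]
The first disagreement with the transcript is at step 6, where the value should be top = 9.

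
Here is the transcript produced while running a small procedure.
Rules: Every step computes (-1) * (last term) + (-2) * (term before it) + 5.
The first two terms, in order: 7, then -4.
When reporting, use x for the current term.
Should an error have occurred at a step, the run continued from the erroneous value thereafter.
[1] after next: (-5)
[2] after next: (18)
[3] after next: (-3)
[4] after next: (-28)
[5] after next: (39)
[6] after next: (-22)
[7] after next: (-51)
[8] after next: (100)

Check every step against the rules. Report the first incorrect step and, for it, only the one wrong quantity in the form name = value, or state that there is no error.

1. x = -1*(-4) + (-2)*(7) + (5) = -5 (matches)
2. x = -1*(-5) + (-2)*(-4) + (5) = 18 (consistent with the transcript)
3. x = -1*(18) + (-2)*(-5) + (5) = -3 (confirmed correct)
4. x = -1*(-3) + (-2)*(18) + (5) = -28 (verified)
5. x = -1*(-28) + (-2)*(-3) + (5) = 39 (confirmed correct)
6. x = -1*(39) + (-2)*(-28) + (5) = 22 (the transcript has a different value)
Conclusion: step 6 carries the first error; the entry should be x = 22.

step 6, x = 22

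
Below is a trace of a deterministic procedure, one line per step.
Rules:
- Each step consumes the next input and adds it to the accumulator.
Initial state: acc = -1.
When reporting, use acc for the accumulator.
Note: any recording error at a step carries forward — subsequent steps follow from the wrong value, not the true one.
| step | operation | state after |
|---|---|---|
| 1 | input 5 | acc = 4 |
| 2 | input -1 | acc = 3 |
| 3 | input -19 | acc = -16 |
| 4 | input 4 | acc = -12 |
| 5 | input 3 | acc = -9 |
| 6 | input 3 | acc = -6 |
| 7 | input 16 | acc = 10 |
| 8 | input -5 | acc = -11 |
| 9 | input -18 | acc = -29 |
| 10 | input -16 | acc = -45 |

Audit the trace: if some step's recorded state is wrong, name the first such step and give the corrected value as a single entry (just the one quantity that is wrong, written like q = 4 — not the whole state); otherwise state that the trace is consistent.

Recomputing the run from the initial state:
step 1: acc = 4
step 2: acc = 3
step 3: acc = -16
step 4: acc = -12
step 5: acc = -9
step 6: acc = -6
step 7: acc = 10
step 8: acc = 5
step 9: acc = -13
step 10: acc = -29
The first disagreement with the trace is at step 8, where the value should be acc = 5.

step 8, acc = 5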